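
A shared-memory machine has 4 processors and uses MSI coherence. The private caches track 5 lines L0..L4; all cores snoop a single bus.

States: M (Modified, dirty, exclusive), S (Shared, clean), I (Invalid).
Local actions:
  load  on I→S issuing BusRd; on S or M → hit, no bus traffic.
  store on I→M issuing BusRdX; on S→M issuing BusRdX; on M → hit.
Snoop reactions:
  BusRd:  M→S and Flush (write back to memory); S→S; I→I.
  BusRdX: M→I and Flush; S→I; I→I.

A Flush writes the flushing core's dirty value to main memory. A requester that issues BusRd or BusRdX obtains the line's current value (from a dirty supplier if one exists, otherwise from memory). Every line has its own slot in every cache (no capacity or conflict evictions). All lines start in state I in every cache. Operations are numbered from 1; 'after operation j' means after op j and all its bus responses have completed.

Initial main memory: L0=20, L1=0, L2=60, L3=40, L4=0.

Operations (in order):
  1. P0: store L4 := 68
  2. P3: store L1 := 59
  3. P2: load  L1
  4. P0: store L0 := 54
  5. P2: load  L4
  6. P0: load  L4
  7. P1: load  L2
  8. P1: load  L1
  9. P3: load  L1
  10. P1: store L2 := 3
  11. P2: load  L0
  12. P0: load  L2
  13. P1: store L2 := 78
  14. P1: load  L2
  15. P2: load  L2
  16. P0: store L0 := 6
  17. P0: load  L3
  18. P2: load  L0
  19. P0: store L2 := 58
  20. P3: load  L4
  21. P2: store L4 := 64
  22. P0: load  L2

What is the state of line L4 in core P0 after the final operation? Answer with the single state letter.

  op1 P0: store L4 := 68 → M/I/I/I on L4; bus BusRdX; mem=0
  op2 P3: store L1 := 59 → I/I/I/M on L1; bus BusRdX; mem=0
  op3 P2: load  L1 → I/I/S/S on L1; bus BusRd Flush; mem=59
  op4 P0: store L0 := 54 → M/I/I/I on L0; bus BusRdX; mem=20
  op5 P2: load  L4 → S/I/S/I on L4; bus BusRd Flush; mem=68
  op6 P0: load  L4 → S/I/S/I on L4; bus (none); mem=68
  op7 P1: load  L2 → I/S/I/I on L2; bus BusRd; mem=60
  op8 P1: load  L1 → I/S/S/S on L1; bus BusRd; mem=59
  op9 P3: load  L1 → I/S/S/S on L1; bus (none); mem=59
  op10 P1: store L2 := 3 → I/M/I/I on L2; bus BusRdX; mem=60
  op11 P2: load  L0 → S/I/S/I on L0; bus BusRd Flush; mem=54
  op12 P0: load  L2 → S/S/I/I on L2; bus BusRd Flush; mem=3
  op13 P1: store L2 := 78 → I/M/I/I on L2; bus BusRdX; mem=3
  op14 P1: load  L2 → I/M/I/I on L2; bus (none); mem=3
  op15 P2: load  L2 → I/S/S/I on L2; bus BusRd Flush; mem=78
  op16 P0: store L0 := 6 → M/I/I/I on L0; bus BusRdX; mem=54
  op17 P0: load  L3 → S/I/I/I on L3; bus BusRd; mem=40
  op18 P2: load  L0 → S/I/S/I on L0; bus BusRd Flush; mem=6
  op19 P0: store L2 := 58 → M/I/I/I on L2; bus BusRdX; mem=78
  op20 P3: load  L4 → S/I/S/S on L4; bus BusRd; mem=68
  op21 P2: store L4 := 64 → I/I/M/I on L4; bus BusRdX; mem=68
  op22 P0: load  L2 → M/I/I/I on L2; bus (none); mem=78

state = I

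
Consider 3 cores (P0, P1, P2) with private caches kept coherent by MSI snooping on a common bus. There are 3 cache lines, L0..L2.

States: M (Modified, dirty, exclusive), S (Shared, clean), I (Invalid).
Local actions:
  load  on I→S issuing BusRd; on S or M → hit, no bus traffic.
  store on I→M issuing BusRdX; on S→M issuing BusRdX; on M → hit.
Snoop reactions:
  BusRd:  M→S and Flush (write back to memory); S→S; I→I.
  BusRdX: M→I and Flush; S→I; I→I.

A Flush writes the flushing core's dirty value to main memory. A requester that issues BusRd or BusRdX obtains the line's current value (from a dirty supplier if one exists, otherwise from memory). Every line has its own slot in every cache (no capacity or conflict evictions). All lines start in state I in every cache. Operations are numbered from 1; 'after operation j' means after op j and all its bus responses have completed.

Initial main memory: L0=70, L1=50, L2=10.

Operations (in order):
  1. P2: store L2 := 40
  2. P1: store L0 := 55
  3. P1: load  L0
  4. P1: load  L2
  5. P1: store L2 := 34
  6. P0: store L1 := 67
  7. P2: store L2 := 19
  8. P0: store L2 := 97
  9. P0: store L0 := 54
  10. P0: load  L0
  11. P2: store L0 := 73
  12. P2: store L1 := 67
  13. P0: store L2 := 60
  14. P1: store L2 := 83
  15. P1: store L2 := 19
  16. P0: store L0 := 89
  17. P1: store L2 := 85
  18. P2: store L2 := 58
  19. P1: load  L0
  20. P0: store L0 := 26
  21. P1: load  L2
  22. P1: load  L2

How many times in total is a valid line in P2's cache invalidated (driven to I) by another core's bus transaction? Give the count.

invalidations = 3

step 1: P2: store L2 := 40  ⟶  IIM  (L2)  txn=BusRdX  M[L2]=10
step 2: P1: store L0 := 55  ⟶  IMI  (L0)  txn=BusRdX  M[L0]=70
step 3: P1: load  L0  ⟶  IMI  (L0)  txn=∅  M[L0]=70
step 4: P1: load  L2  ⟶  ISS  (L2)  txn=BusRd+Flush  M[L2]=40
step 5: P1: store L2 := 34  ⟶  IMI  (L2)  txn=BusRdX  M[L2]=40
step 6: P0: store L1 := 67  ⟶  MII  (L1)  txn=BusRdX  M[L1]=50
step 7: P2: store L2 := 19  ⟶  IIM  (L2)  txn=BusRdX+Flush  M[L2]=34
step 8: P0: store L2 := 97  ⟶  MII  (L2)  txn=BusRdX+Flush  M[L2]=19
step 9: P0: store L0 := 54  ⟶  MII  (L0)  txn=BusRdX+Flush  M[L0]=55
step 10: P0: load  L0  ⟶  MII  (L0)  txn=∅  M[L0]=55
step 11: P2: store L0 := 73  ⟶  IIM  (L0)  txn=BusRdX+Flush  M[L0]=54
step 12: P2: store L1 := 67  ⟶  IIM  (L1)  txn=BusRdX+Flush  M[L1]=67
step 13: P0: store L2 := 60  ⟶  MII  (L2)  txn=∅  M[L2]=19
step 14: P1: store L2 := 83  ⟶  IMI  (L2)  txn=BusRdX+Flush  M[L2]=60
step 15: P1: store L2 := 19  ⟶  IMI  (L2)  txn=∅  M[L2]=60
step 16: P0: store L0 := 89  ⟶  MII  (L0)  txn=BusRdX+Flush  M[L0]=73
step 17: P1: store L2 := 85  ⟶  IMI  (L2)  txn=∅  M[L2]=60
step 18: P2: store L2 := 58  ⟶  IIM  (L2)  txn=BusRdX+Flush  M[L2]=85
step 19: P1: load  L0  ⟶  SSI  (L0)  txn=BusRd+Flush  M[L0]=89
step 20: P0: store L0 := 26  ⟶  MII  (L0)  txn=BusRdX  M[L0]=89
step 21: P1: load  L2  ⟶  ISS  (L2)  txn=BusRd+Flush  M[L2]=58
step 22: P1: load  L2  ⟶  ISS  (L2)  txn=∅  M[L2]=58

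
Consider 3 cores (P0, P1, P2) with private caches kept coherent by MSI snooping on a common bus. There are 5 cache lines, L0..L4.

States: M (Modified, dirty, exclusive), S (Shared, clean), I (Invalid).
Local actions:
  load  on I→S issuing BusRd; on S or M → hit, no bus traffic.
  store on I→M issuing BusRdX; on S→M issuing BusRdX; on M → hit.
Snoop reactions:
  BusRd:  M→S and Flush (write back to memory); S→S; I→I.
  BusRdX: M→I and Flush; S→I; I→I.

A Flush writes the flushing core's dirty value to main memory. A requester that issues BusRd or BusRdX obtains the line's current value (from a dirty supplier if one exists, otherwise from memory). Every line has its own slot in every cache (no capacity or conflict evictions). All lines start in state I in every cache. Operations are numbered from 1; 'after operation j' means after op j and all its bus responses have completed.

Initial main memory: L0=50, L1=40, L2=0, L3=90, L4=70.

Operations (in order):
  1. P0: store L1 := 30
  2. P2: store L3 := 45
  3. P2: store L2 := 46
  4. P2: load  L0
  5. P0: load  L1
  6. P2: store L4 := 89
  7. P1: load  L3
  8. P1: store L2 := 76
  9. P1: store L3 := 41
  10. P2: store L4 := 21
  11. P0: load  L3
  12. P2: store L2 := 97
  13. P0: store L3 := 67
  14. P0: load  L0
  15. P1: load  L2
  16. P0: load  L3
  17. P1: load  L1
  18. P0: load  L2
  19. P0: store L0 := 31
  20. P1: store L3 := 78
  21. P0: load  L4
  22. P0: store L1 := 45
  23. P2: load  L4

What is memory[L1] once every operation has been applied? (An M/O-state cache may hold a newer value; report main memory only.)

[1] P0: store L1 := 30 | P0:M(30), P1:I, P2:I | bus: BusRdX
[2] P2: store L3 := 45 | P0:I, P1:I, P2:M(45) | bus: BusRdX
[3] P2: store L2 := 46 | P0:I, P1:I, P2:M(46) | bus: BusRdX
[4] P2: load  L0 | P0:I, P1:I, P2:S(50) | bus: BusRd
[5] P0: load  L1 | P0:M(30), P1:I, P2:I | bus: none
[6] P2: store L4 := 89 | P0:I, P1:I, P2:M(89) | bus: BusRdX
[7] P1: load  L3 | P0:I, P1:S(45), P2:S(45) | bus: BusRd,Flush
[8] P1: store L2 := 76 | P0:I, P1:M(76), P2:I | bus: BusRdX,Flush
[9] P1: store L3 := 41 | P0:I, P1:M(41), P2:I | bus: BusRdX
[10] P2: store L4 := 21 | P0:I, P1:I, P2:M(21) | bus: none
[11] P0: load  L3 | P0:S(41), P1:S(41), P2:I | bus: BusRd,Flush
[12] P2: store L2 := 97 | P0:I, P1:I, P2:M(97) | bus: BusRdX,Flush
[13] P0: store L3 := 67 | P0:M(67), P1:I, P2:I | bus: BusRdX
[14] P0: load  L0 | P0:S(50), P1:I, P2:S(50) | bus: BusRd
[15] P1: load  L2 | P0:I, P1:S(97), P2:S(97) | bus: BusRd,Flush
[16] P0: load  L3 | P0:M(67), P1:I, P2:I | bus: none
[17] P1: load  L1 | P0:S(30), P1:S(30), P2:I | bus: BusRd,Flush
[18] P0: load  L2 | P0:S(97), P1:S(97), P2:S(97) | bus: BusRd
[19] P0: store L0 := 31 | P0:M(31), P1:I, P2:I | bus: BusRdX
[20] P1: store L3 := 78 | P0:I, P1:M(78), P2:I | bus: BusRdX,Flush
[21] P0: load  L4 | P0:S(21), P1:I, P2:S(21) | bus: BusRd,Flush
[22] P0: store L1 := 45 | P0:M(45), P1:I, P2:I | bus: BusRdX
[23] P2: load  L4 | P0:S(21), P1:I, P2:S(21) | bus: none

memory[L1] = 30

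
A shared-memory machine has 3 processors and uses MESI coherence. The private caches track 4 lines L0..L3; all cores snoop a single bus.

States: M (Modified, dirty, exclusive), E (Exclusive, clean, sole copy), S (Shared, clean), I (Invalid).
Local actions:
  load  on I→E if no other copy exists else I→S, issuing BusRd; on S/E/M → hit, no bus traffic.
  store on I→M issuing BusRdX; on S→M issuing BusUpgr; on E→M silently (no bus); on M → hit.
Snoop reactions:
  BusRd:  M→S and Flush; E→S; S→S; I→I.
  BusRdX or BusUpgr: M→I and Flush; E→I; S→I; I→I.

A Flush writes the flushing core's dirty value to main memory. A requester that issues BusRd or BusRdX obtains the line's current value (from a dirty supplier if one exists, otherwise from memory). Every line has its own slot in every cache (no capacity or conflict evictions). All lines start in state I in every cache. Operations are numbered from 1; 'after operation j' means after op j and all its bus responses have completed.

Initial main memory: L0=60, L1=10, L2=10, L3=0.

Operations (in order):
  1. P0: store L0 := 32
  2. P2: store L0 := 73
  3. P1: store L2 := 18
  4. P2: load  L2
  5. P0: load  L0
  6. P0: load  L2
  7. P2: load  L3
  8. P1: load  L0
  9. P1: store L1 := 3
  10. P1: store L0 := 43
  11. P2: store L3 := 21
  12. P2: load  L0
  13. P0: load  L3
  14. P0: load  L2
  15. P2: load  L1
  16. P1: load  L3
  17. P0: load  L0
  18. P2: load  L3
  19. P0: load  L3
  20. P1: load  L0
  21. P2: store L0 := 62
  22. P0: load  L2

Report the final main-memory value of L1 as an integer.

memory[L1] = 3

  op1 P0: store L0 := 32 → M/I/I on L0; bus BusRdX; mem=60
  op2 P2: store L0 := 73 → I/I/M on L0; bus BusRdX Flush; mem=32
  op3 P1: store L2 := 18 → I/M/I on L2; bus BusRdX; mem=10
  op4 P2: load  L2 → I/S/S on L2; bus BusRd Flush; mem=18
  op5 P0: load  L0 → S/I/S on L0; bus BusRd Flush; mem=73
  op6 P0: load  L2 → S/S/S on L2; bus BusRd; mem=18
  op7 P2: load  L3 → I/I/E on L3; bus BusRd; mem=0
  op8 P1: load  L0 → S/S/S on L0; bus BusRd; mem=73
  op9 P1: store L1 := 3 → I/M/I on L1; bus BusRdX; mem=10
  op10 P1: store L0 := 43 → I/M/I on L0; bus BusUpgr; mem=73
  op11 P2: store L3 := 21 → I/I/M on L3; bus (none); mem=0
  op12 P2: load  L0 → I/S/S on L0; bus BusRd Flush; mem=43
  op13 P0: load  L3 → S/I/S on L3; bus BusRd Flush; mem=21
  op14 P0: load  L2 → S/S/S on L2; bus (none); mem=18
  op15 P2: load  L1 → I/S/S on L1; bus BusRd Flush; mem=3
  op16 P1: load  L3 → S/S/S on L3; bus BusRd; mem=21
  op17 P0: load  L0 → S/S/S on L0; bus BusRd; mem=43
  op18 P2: load  L3 → S/S/S on L3; bus (none); mem=21
  op19 P0: load  L3 → S/S/S on L3; bus (none); mem=21
  op20 P1: load  L0 → S/S/S on L0; bus (none); mem=43
  op21 P2: store L0 := 62 → I/I/M on L0; bus BusUpgr; mem=43
  op22 P0: load  L2 → S/S/S on L2; bus (none); mem=18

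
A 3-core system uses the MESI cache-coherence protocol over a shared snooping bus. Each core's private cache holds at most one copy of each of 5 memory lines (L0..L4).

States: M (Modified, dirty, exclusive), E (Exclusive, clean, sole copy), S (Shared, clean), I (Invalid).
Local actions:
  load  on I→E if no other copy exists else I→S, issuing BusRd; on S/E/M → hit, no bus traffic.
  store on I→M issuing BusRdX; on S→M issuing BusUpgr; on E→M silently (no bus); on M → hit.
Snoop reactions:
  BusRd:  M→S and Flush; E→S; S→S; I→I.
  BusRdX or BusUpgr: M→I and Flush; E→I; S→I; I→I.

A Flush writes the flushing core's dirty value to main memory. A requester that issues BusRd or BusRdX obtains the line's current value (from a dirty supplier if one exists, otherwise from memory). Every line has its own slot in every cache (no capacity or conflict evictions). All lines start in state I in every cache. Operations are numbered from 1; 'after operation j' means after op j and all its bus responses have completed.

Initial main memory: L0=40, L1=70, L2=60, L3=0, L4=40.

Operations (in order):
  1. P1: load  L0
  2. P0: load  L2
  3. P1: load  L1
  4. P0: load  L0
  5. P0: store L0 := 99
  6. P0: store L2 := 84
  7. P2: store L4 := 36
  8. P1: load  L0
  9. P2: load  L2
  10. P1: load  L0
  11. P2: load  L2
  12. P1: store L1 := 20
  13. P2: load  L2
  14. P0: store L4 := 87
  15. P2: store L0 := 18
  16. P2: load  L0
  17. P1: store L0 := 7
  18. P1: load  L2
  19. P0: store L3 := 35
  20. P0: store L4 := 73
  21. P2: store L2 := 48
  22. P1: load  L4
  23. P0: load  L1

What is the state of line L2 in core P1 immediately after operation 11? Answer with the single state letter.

state = I

1. P1: load  L0  bus=[BusRd]  L0: P0=I P1=E P2=I  mem[L0]=40
2. P0: load  L2  bus=[BusRd]  L2: P0=E P1=I P2=I  mem[L2]=60
3. P1: load  L1  bus=[BusRd]  L1: P0=I P1=E P2=I  mem[L1]=70
4. P0: load  L0  bus=[BusRd]  L0: P0=S P1=S P2=I  mem[L0]=40
5. P0: store L0 := 99  bus=[BusUpgr]  L0: P0=M P1=I P2=I  mem[L0]=40
6. P0: store L2 := 84  bus=[-]  L2: P0=M P1=I P2=I  mem[L2]=60
7. P2: store L4 := 36  bus=[BusRdX]  L4: P0=I P1=I P2=M  mem[L4]=40
8. P1: load  L0  bus=[BusRd,Flush]  L0: P0=S P1=S P2=I  mem[L0]=99
9. P2: load  L2  bus=[BusRd,Flush]  L2: P0=S P1=I P2=S  mem[L2]=84
10. P1: load  L0  bus=[-]  L0: P0=S P1=S P2=I  mem[L0]=99
11. P2: load  L2  bus=[-]  L2: P0=S P1=I P2=S  mem[L2]=84
12. P1: store L1 := 20  bus=[-]  L1: P0=I P1=M P2=I  mem[L1]=70
13. P2: load  L2  bus=[-]  L2: P0=S P1=I P2=S  mem[L2]=84
14. P0: store L4 := 87  bus=[BusRdX,Flush]  L4: P0=M P1=I P2=I  mem[L4]=36
15. P2: store L0 := 18  bus=[BusRdX]  L0: P0=I P1=I P2=M  mem[L0]=99
16. P2: load  L0  bus=[-]  L0: P0=I P1=I P2=M  mem[L0]=99
17. P1: store L0 := 7  bus=[BusRdX,Flush]  L0: P0=I P1=M P2=I  mem[L0]=18
18. P1: load  L2  bus=[BusRd]  L2: P0=S P1=S P2=S  mem[L2]=84
19. P0: store L3 := 35  bus=[BusRdX]  L3: P0=M P1=I P2=I  mem[L3]=0
20. P0: store L4 := 73  bus=[-]  L4: P0=M P1=I P2=I  mem[L4]=36
21. P2: store L2 := 48  bus=[BusUpgr]  L2: P0=I P1=I P2=M  mem[L2]=84
22. P1: load  L4  bus=[BusRd,Flush]  L4: P0=S P1=S P2=I  mem[L4]=73
23. P0: load  L1  bus=[BusRd,Flush]  L1: P0=S P1=S P2=I  mem[L1]=20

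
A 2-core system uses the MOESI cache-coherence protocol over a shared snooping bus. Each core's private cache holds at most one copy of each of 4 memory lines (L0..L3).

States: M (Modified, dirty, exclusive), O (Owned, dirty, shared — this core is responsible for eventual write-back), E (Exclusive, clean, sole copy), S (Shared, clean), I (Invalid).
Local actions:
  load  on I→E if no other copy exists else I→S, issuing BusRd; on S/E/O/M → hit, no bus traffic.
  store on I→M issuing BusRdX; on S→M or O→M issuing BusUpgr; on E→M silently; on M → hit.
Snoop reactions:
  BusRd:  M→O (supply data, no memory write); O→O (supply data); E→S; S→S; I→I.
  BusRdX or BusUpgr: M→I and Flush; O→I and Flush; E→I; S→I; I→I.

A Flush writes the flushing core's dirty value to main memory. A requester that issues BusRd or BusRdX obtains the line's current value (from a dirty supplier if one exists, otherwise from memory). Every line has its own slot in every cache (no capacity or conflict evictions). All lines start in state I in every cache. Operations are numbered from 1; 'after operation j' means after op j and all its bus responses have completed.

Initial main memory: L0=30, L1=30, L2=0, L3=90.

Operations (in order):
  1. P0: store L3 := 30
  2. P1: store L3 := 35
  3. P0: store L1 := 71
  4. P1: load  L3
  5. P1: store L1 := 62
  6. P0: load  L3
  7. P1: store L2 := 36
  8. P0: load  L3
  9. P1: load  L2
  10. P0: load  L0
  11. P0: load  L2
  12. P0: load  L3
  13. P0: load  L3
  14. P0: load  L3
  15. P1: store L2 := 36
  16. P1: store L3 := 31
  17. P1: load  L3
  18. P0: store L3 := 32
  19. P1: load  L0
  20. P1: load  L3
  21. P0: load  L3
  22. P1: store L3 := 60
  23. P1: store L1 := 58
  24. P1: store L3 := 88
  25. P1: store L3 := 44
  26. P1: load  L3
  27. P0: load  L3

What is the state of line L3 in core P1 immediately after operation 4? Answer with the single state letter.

state = M

  op1 P0: store L3 := 30 → M/I on L3; bus BusRdX; mem=90
  op2 P1: store L3 := 35 → I/M on L3; bus BusRdX Flush; mem=30
  op3 P0: store L1 := 71 → M/I on L1; bus BusRdX; mem=30
  op4 P1: load  L3 → I/M on L3; bus (none); mem=30
  op5 P1: store L1 := 62 → I/M on L1; bus BusRdX Flush; mem=71
  op6 P0: load  L3 → S/O on L3; bus BusRd; mem=30
  op7 P1: store L2 := 36 → I/M on L2; bus BusRdX; mem=0
  op8 P0: load  L3 → S/O on L3; bus (none); mem=30
  op9 P1: load  L2 → I/M on L2; bus (none); mem=0
  op10 P0: load  L0 → E/I on L0; bus BusRd; mem=30
  op11 P0: load  L2 → S/O on L2; bus BusRd; mem=0
  op12 P0: load  L3 → S/O on L3; bus (none); mem=30
  op13 P0: load  L3 → S/O on L3; bus (none); mem=30
  op14 P0: load  L3 → S/O on L3; bus (none); mem=30
  op15 P1: store L2 := 36 → I/M on L2; bus BusUpgr; mem=0
  op16 P1: store L3 := 31 → I/M on L3; bus BusUpgr; mem=30
  op17 P1: load  L3 → I/M on L3; bus (none); mem=30
  op18 P0: store L3 := 32 → M/I on L3; bus BusRdX Flush; mem=31
  op19 P1: load  L0 → S/S on L0; bus BusRd; mem=30
  op20 P1: load  L3 → O/S on L3; bus BusRd; mem=31
  op21 P0: load  L3 → O/S on L3; bus (none); mem=31
  op22 P1: store L3 := 60 → I/M on L3; bus BusUpgr Flush; mem=32
  op23 P1: store L1 := 58 → I/M on L1; bus (none); mem=71
  op24 P1: store L3 := 88 → I/M on L3; bus (none); mem=32
  op25 P1: store L3 := 44 → I/M on L3; bus (none); mem=32
  op26 P1: load  L3 → I/M on L3; bus (none); mem=32
  op27 P0: load  L3 → S/O on L3; bus BusRd; mem=32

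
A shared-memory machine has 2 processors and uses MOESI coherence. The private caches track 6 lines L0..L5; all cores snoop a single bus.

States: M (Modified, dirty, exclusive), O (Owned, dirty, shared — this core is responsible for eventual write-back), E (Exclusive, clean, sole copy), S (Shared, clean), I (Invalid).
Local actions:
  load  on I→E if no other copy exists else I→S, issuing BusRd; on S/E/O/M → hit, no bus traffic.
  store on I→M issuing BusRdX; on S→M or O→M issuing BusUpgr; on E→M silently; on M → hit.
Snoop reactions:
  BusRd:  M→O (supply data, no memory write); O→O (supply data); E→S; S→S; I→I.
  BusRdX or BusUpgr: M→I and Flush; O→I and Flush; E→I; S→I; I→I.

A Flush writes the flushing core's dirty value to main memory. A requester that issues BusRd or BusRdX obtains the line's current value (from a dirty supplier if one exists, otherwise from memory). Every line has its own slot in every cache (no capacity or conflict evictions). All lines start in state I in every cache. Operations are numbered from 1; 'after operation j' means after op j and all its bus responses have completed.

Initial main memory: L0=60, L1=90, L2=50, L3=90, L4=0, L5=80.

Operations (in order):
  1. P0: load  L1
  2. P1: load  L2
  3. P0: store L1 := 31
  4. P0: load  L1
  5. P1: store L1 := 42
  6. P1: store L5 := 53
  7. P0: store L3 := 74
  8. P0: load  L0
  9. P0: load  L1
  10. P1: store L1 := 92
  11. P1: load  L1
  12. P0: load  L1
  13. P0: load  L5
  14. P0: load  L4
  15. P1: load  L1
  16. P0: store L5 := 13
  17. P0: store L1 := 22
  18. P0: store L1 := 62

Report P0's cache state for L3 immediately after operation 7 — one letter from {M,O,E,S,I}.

1. P0: load  L1  bus=[BusRd]  L1: P0=E P1=I  mem[L1]=90
2. P1: load  L2  bus=[BusRd]  L2: P0=I P1=E  mem[L2]=50
3. P0: store L1 := 31  bus=[-]  L1: P0=M P1=I  mem[L1]=90
4. P0: load  L1  bus=[-]  L1: P0=M P1=I  mem[L1]=90
5. P1: store L1 := 42  bus=[BusRdX,Flush]  L1: P0=I P1=M  mem[L1]=31
6. P1: store L5 := 53  bus=[BusRdX]  L5: P0=I P1=M  mem[L5]=80
7. P0: store L3 := 74  bus=[BusRdX]  L3: P0=M P1=I  mem[L3]=90
8. P0: load  L0  bus=[BusRd]  L0: P0=E P1=I  mem[L0]=60
9. P0: load  L1  bus=[BusRd]  L1: P0=S P1=O  mem[L1]=31
10. P1: store L1 := 92  bus=[BusUpgr]  L1: P0=I P1=M  mem[L1]=31
11. P1: load  L1  bus=[-]  L1: P0=I P1=M  mem[L1]=31
12. P0: load  L1  bus=[BusRd]  L1: P0=S P1=O  mem[L1]=31
13. P0: load  L5  bus=[BusRd]  L5: P0=S P1=O  mem[L5]=80
14. P0: load  L4  bus=[BusRd]  L4: P0=E P1=I  mem[L4]=0
15. P1: load  L1  bus=[-]  L1: P0=S P1=O  mem[L1]=31
16. P0: store L5 := 13  bus=[BusUpgr,Flush]  L5: P0=M P1=I  mem[L5]=53
17. P0: store L1 := 22  bus=[BusUpgr,Flush]  L1: P0=M P1=I  mem[L1]=92
18. P0: store L1 := 62  bus=[-]  L1: P0=M P1=I  mem[L1]=92

state = M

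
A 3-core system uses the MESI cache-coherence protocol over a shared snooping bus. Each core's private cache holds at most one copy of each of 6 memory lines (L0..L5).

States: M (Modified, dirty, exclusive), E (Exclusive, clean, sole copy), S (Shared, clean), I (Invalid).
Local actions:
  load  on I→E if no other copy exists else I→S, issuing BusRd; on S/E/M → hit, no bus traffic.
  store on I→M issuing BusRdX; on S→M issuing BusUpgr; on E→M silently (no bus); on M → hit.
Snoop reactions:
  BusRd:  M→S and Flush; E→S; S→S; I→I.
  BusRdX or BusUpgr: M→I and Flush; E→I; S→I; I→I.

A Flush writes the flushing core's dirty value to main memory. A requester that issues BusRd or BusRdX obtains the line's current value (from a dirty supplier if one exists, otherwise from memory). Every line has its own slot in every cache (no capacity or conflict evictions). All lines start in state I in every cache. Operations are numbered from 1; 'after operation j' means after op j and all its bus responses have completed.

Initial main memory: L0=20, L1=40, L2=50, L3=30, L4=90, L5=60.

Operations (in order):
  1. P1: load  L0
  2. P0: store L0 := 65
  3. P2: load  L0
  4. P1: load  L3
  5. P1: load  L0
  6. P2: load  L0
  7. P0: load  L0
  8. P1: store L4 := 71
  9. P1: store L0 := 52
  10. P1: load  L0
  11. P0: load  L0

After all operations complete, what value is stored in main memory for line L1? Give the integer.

1. P1: load  L0  bus=[BusRd]  L0: P0=I P1=E P2=I  mem[L0]=20
2. P0: store L0 := 65  bus=[BusRdX]  L0: P0=M P1=I P2=I  mem[L0]=20
3. P2: load  L0  bus=[BusRd,Flush]  L0: P0=S P1=I P2=S  mem[L0]=65
4. P1: load  L3  bus=[BusRd]  L3: P0=I P1=E P2=I  mem[L3]=30
5. P1: load  L0  bus=[BusRd]  L0: P0=S P1=S P2=S  mem[L0]=65
6. P2: load  L0  bus=[-]  L0: P0=S P1=S P2=S  mem[L0]=65
7. P0: load  L0  bus=[-]  L0: P0=S P1=S P2=S  mem[L0]=65
8. P1: store L4 := 71  bus=[BusRdX]  L4: P0=I P1=M P2=I  mem[L4]=90
9. P1: store L0 := 52  bus=[BusUpgr]  L0: P0=I P1=M P2=I  mem[L0]=65
10. P1: load  L0  bus=[-]  L0: P0=I P1=M P2=I  mem[L0]=65
11. P0: load  L0  bus=[BusRd,Flush]  L0: P0=S P1=S P2=I  mem[L0]=52

memory[L1] = 40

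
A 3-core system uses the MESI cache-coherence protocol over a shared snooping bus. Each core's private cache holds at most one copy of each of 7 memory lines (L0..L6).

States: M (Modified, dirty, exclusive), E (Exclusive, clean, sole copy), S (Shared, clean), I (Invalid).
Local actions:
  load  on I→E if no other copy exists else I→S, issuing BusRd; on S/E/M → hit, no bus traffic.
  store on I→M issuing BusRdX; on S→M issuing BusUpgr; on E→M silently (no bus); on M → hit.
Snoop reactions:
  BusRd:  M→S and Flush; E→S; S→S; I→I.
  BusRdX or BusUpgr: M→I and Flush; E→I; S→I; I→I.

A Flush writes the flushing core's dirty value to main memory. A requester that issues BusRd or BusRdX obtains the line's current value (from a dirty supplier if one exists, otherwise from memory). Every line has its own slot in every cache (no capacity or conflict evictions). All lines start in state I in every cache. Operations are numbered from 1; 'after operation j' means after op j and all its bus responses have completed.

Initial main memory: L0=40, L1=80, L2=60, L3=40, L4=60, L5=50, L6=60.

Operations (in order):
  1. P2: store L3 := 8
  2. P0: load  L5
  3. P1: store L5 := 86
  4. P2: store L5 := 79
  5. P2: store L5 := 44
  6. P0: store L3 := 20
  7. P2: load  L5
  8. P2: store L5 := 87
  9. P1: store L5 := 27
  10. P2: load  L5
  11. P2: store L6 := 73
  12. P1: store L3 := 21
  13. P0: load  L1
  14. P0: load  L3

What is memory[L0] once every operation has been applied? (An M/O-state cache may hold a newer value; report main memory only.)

  op1 P2: store L3 := 8 → I/I/M on L3; bus BusRdX; mem=40
  op2 P0: load  L5 → E/I/I on L5; bus BusRd; mem=50
  op3 P1: store L5 := 86 → I/M/I on L5; bus BusRdX; mem=50
  op4 P2: store L5 := 79 → I/I/M on L5; bus BusRdX Flush; mem=86
  op5 P2: store L5 := 44 → I/I/M on L5; bus (none); mem=86
  op6 P0: store L3 := 20 → M/I/I on L3; bus BusRdX Flush; mem=8
  op7 P2: load  L5 → I/I/M on L5; bus (none); mem=86
  op8 P2: store L5 := 87 → I/I/M on L5; bus (none); mem=86
  op9 P1: store L5 := 27 → I/M/I on L5; bus BusRdX Flush; mem=87
  op10 P2: load  L5 → I/S/S on L5; bus BusRd Flush; mem=27
  op11 P2: store L6 := 73 → I/I/M on L6; bus BusRdX; mem=60
  op12 P1: store L3 := 21 → I/M/I on L3; bus BusRdX Flush; mem=20
  op13 P0: load  L1 → E/I/I on L1; bus BusRd; mem=80
  op14 P0: load  L3 → S/S/I on L3; bus BusRd Flush; mem=21

memory[L0] = 40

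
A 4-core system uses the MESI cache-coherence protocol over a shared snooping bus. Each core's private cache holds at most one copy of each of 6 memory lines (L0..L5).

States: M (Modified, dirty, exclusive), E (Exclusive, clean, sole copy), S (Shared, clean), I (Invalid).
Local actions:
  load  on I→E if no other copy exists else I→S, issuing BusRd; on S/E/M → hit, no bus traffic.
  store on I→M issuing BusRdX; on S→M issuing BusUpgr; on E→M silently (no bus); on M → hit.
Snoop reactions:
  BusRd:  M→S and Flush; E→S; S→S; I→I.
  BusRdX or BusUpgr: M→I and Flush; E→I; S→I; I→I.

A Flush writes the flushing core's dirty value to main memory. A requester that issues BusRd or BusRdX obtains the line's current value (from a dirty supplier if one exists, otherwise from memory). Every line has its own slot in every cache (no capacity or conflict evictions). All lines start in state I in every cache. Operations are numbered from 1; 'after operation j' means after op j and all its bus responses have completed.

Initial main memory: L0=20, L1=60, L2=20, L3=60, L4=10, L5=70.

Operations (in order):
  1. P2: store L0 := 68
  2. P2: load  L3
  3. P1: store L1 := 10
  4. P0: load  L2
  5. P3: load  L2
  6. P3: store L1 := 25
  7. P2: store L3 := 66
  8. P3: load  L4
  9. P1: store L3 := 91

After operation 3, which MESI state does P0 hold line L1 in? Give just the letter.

[1] P2: store L0 := 68 | P0:I, P1:I, P2:M(68), P3:I | bus: BusRdX
[2] P2: load  L3 | P0:I, P1:I, P2:E(60), P3:I | bus: BusRd
[3] P1: store L1 := 10 | P0:I, P1:M(10), P2:I, P3:I | bus: BusRdX
[4] P0: load  L2 | P0:E(20), P1:I, P2:I, P3:I | bus: BusRd
[5] P3: load  L2 | P0:S(20), P1:I, P2:I, P3:S(20) | bus: BusRd
[6] P3: store L1 := 25 | P0:I, P1:I, P2:I, P3:M(25) | bus: BusRdX,Flush
[7] P2: store L3 := 66 | P0:I, P1:I, P2:M(66), P3:I | bus: none
[8] P3: load  L4 | P0:I, P1:I, P2:I, P3:E(10) | bus: BusRd
[9] P1: store L3 := 91 | P0:I, P1:M(91), P2:I, P3:I | bus: BusRdX,Flush

state = I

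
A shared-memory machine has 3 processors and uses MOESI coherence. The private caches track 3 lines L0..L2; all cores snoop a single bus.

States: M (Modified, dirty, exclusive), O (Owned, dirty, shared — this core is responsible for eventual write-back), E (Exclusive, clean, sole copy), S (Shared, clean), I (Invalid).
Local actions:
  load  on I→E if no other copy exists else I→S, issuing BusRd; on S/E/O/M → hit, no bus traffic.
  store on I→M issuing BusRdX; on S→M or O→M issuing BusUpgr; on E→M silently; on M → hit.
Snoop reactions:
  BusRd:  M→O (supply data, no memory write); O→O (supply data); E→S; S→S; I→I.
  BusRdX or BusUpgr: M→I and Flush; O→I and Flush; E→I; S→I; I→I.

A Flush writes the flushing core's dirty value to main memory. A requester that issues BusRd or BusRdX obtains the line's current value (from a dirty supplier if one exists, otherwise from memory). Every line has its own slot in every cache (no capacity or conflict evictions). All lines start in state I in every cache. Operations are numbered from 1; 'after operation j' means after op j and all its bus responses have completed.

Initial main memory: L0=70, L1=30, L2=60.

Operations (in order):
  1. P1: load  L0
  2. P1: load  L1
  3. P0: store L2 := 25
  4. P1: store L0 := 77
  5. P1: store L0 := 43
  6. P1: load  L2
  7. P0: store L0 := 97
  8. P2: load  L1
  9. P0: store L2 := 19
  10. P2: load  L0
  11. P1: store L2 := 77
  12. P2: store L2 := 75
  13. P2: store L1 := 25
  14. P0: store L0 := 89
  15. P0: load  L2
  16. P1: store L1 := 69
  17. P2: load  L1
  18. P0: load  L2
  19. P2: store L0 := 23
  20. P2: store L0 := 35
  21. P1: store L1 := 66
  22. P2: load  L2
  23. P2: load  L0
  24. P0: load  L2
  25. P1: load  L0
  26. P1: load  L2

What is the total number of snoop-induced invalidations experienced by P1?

1. P1: load  L0  bus=[BusRd]  L0: P0=I P1=E P2=I  mem[L0]=70
2. P1: load  L1  bus=[BusRd]  L1: P0=I P1=E P2=I  mem[L1]=30
3. P0: store L2 := 25  bus=[BusRdX]  L2: P0=M P1=I P2=I  mem[L2]=60
4. P1: store L0 := 77  bus=[-]  L0: P0=I P1=M P2=I  mem[L0]=70
5. P1: store L0 := 43  bus=[-]  L0: P0=I P1=M P2=I  mem[L0]=70
6. P1: load  L2  bus=[BusRd]  L2: P0=O P1=S P2=I  mem[L2]=60
7. P0: store L0 := 97  bus=[BusRdX,Flush]  L0: P0=M P1=I P2=I  mem[L0]=43
8. P2: load  L1  bus=[BusRd]  L1: P0=I P1=S P2=S  mem[L1]=30
9. P0: store L2 := 19  bus=[BusUpgr]  L2: P0=M P1=I P2=I  mem[L2]=60
10. P2: load  L0  bus=[BusRd]  L0: P0=O P1=I P2=S  mem[L0]=43
11. P1: store L2 := 77  bus=[BusRdX,Flush]  L2: P0=I P1=M P2=I  mem[L2]=19
12. P2: store L2 := 75  bus=[BusRdX,Flush]  L2: P0=I P1=I P2=M  mem[L2]=77
13. P2: store L1 := 25  bus=[BusUpgr]  L1: P0=I P1=I P2=M  mem[L1]=30
14. P0: store L0 := 89  bus=[BusUpgr]  L0: P0=M P1=I P2=I  mem[L0]=43
15. P0: load  L2  bus=[BusRd]  L2: P0=S P1=I P2=O  mem[L2]=77
16. P1: store L1 := 69  bus=[BusRdX,Flush]  L1: P0=I P1=M P2=I  mem[L1]=25
17. P2: load  L1  bus=[BusRd]  L1: P0=I P1=O P2=S  mem[L1]=25
18. P0: load  L2  bus=[-]  L2: P0=S P1=I P2=O  mem[L2]=77
19. P2: store L0 := 23  bus=[BusRdX,Flush]  L0: P0=I P1=I P2=M  mem[L0]=89
20. P2: store L0 := 35  bus=[-]  L0: P0=I P1=I P2=M  mem[L0]=89
21. P1: store L1 := 66  bus=[BusUpgr]  L1: P0=I P1=M P2=I  mem[L1]=25
22. P2: load  L2  bus=[-]  L2: P0=S P1=I P2=O  mem[L2]=77
23. P2: load  L0  bus=[-]  L0: P0=I P1=I P2=M  mem[L0]=89
24. P0: load  L2  bus=[-]  L2: P0=S P1=I P2=O  mem[L2]=77
25. P1: load  L0  bus=[BusRd]  L0: P0=I P1=S P2=O  mem[L0]=89
26. P1: load  L2  bus=[BusRd]  L2: P0=S P1=S P2=O  mem[L2]=77

invalidations = 4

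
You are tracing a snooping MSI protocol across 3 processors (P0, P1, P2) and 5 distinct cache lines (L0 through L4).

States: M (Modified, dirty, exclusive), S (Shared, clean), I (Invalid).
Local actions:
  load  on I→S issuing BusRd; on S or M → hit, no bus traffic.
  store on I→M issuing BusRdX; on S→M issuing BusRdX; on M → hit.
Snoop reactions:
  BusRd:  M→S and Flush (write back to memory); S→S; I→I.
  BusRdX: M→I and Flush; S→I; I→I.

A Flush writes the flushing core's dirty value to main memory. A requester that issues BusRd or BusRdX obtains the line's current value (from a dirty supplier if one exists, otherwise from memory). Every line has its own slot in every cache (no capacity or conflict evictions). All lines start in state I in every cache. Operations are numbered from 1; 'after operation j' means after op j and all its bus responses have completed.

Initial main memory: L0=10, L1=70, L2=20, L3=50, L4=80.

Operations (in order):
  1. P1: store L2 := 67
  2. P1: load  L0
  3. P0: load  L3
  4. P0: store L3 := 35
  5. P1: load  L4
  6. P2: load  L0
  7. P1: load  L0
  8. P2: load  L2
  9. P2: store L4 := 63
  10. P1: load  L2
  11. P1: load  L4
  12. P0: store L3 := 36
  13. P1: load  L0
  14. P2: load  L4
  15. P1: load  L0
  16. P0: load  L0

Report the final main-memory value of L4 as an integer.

memory[L4] = 63

1. P1: store L2 := 67  bus=[BusRdX]  L2: P0=I P1=M P2=I  mem[L2]=20
2. P1: load  L0  bus=[BusRd]  L0: P0=I P1=S P2=I  mem[L0]=10
3. P0: load  L3  bus=[BusRd]  L3: P0=S P1=I P2=I  mem[L3]=50
4. P0: store L3 := 35  bus=[BusRdX]  L3: P0=M P1=I P2=I  mem[L3]=50
5. P1: load  L4  bus=[BusRd]  L4: P0=I P1=S P2=I  mem[L4]=80
6. P2: load  L0  bus=[BusRd]  L0: P0=I P1=S P2=S  mem[L0]=10
7. P1: load  L0  bus=[-]  L0: P0=I P1=S P2=S  mem[L0]=10
8. P2: load  L2  bus=[BusRd,Flush]  L2: P0=I P1=S P2=S  mem[L2]=67
9. P2: store L4 := 63  bus=[BusRdX]  L4: P0=I P1=I P2=M  mem[L4]=80
10. P1: load  L2  bus=[-]  L2: P0=I P1=S P2=S  mem[L2]=67
11. P1: load  L4  bus=[BusRd,Flush]  L4: P0=I P1=S P2=S  mem[L4]=63
12. P0: store L3 := 36  bus=[-]  L3: P0=M P1=I P2=I  mem[L3]=50
13. P1: load  L0  bus=[-]  L0: P0=I P1=S P2=S  mem[L0]=10
14. P2: load  L4  bus=[-]  L4: P0=I P1=S P2=S  mem[L4]=63
15. P1: load  L0  bus=[-]  L0: P0=I P1=S P2=S  mem[L0]=10
16. P0: load  L0  bus=[BusRd]  L0: P0=S P1=S P2=S  mem[L0]=10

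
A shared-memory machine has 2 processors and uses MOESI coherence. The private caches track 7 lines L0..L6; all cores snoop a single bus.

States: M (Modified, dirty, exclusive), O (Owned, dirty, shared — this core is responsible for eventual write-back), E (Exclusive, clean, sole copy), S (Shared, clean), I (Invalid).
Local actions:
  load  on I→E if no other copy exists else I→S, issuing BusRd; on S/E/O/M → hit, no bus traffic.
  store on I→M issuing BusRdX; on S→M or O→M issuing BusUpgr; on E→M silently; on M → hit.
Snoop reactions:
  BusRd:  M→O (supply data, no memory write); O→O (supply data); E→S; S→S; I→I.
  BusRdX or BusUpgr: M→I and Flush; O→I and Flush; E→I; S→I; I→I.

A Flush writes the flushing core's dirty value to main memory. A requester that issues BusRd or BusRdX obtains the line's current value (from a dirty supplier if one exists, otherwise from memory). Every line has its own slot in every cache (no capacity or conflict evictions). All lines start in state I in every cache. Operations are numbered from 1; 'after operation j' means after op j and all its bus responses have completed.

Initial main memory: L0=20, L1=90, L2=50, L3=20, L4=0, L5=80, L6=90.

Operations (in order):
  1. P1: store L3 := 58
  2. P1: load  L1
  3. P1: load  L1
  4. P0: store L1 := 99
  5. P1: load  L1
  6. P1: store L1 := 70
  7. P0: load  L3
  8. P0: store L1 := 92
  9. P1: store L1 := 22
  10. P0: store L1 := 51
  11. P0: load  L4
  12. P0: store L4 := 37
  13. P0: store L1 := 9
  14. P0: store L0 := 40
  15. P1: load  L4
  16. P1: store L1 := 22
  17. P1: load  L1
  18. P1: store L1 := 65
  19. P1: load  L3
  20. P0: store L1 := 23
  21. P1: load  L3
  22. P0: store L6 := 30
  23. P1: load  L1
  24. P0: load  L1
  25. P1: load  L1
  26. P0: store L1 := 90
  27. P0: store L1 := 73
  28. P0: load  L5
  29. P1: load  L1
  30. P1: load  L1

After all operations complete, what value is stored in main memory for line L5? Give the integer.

memory[L5] = 80

  op1 P1: store L3 := 58 → I/M on L3; bus BusRdX; mem=20
  op2 P1: load  L1 → I/E on L1; bus BusRd; mem=90
  op3 P1: load  L1 → I/E on L1; bus (none); mem=90
  op4 P0: store L1 := 99 → M/I on L1; bus BusRdX; mem=90
  op5 P1: load  L1 → O/S on L1; bus BusRd; mem=90
  op6 P1: store L1 := 70 → I/M on L1; bus BusUpgr Flush; mem=99
  op7 P0: load  L3 → S/O on L3; bus BusRd; mem=20
  op8 P0: store L1 := 92 → M/I on L1; bus BusRdX Flush; mem=70
  op9 P1: store L1 := 22 → I/M on L1; bus BusRdX Flush; mem=92
  op10 P0: store L1 := 51 → M/I on L1; bus BusRdX Flush; mem=22
  op11 P0: load  L4 → E/I on L4; bus BusRd; mem=0
  op12 P0: store L4 := 37 → M/I on L4; bus (none); mem=0
  op13 P0: store L1 := 9 → M/I on L1; bus (none); mem=22
  op14 P0: store L0 := 40 → M/I on L0; bus BusRdX; mem=20
  op15 P1: load  L4 → O/S on L4; bus BusRd; mem=0
  op16 P1: store L1 := 22 → I/M on L1; bus BusRdX Flush; mem=9
  op17 P1: load  L1 → I/M on L1; bus (none); mem=9
  op18 P1: store L1 := 65 → I/M on L1; bus (none); mem=9
  op19 P1: load  L3 → S/O on L3; bus (none); mem=20
  op20 P0: store L1 := 23 → M/I on L1; bus BusRdX Flush; mem=65
  op21 P1: load  L3 → S/O on L3; bus (none); mem=20
  op22 P0: store L6 := 30 → M/I on L6; bus BusRdX; mem=90
  op23 P1: load  L1 → O/S on L1; bus BusRd; mem=65
  op24 P0: load  L1 → O/S on L1; bus (none); mem=65
  op25 P1: load  L1 → O/S on L1; bus (none); mem=65
  op26 P0: store L1 := 90 → M/I on L1; bus BusUpgr; mem=65
  op27 P0: store L1 := 73 → M/I on L1; bus (none); mem=65
  op28 P0: load  L5 → E/I on L5; bus BusRd; mem=80
  op29 P1: load  L1 → O/S on L1; bus BusRd; mem=65
  op30 P1: load  L1 → O/S on L1; bus (none); mem=65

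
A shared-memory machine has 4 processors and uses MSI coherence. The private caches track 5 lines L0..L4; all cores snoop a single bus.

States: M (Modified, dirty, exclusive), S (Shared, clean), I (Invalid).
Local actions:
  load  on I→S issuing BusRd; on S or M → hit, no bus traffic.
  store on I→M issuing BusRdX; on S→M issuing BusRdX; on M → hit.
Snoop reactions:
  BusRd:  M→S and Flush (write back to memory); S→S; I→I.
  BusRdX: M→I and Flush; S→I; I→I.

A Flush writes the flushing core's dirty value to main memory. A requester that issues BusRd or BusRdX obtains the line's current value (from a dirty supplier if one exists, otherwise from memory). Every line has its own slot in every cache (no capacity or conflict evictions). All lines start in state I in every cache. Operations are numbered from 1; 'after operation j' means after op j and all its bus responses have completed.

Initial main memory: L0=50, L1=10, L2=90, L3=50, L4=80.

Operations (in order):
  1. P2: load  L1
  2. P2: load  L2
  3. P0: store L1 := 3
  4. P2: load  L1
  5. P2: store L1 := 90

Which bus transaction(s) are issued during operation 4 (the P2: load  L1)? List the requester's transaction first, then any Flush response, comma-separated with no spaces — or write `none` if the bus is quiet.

step 1: P2: load  L1  ⟶  IISI  (L1)  txn=BusRd  M[L1]=10
step 2: P2: load  L2  ⟶  IISI  (L2)  txn=BusRd  M[L2]=90
step 3: P0: store L1 := 3  ⟶  MIII  (L1)  txn=BusRdX  M[L1]=10
step 4: P2: load  L1  ⟶  SISI  (L1)  txn=BusRd+Flush  M[L1]=3
step 5: P2: store L1 := 90  ⟶  IIMI  (L1)  txn=BusRdX  M[L1]=3

bus = BusRd,Flush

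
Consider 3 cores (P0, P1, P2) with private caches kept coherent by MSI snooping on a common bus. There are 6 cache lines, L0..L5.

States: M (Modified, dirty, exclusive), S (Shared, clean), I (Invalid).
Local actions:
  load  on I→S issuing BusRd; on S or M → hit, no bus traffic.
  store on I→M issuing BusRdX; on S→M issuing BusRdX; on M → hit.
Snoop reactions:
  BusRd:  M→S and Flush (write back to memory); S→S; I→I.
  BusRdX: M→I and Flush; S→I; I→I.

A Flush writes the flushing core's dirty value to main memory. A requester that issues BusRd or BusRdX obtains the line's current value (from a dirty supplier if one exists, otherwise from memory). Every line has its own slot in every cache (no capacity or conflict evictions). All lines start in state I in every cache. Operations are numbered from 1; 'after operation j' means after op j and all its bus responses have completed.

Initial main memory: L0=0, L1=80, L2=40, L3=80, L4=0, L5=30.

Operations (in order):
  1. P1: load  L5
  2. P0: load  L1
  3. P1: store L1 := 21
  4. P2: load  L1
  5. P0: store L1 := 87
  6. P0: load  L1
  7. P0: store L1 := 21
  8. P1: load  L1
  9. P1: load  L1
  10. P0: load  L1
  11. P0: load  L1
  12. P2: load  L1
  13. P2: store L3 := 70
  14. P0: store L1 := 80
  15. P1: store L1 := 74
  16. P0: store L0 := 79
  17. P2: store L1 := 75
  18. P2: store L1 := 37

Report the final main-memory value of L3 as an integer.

step 1: P1: load  L5  ⟶  ISI  (L5)  txn=BusRd  M[L5]=30
step 2: P0: load  L1  ⟶  SII  (L1)  txn=BusRd  M[L1]=80
step 3: P1: store L1 := 21  ⟶  IMI  (L1)  txn=BusRdX  M[L1]=80
step 4: P2: load  L1  ⟶  ISS  (L1)  txn=BusRd+Flush  M[L1]=21
step 5: P0: store L1 := 87  ⟶  MII  (L1)  txn=BusRdX  M[L1]=21
step 6: P0: load  L1  ⟶  MII  (L1)  txn=∅  M[L1]=21
step 7: P0: store L1 := 21  ⟶  MII  (L1)  txn=∅  M[L1]=21
step 8: P1: load  L1  ⟶  SSI  (L1)  txn=BusRd+Flush  M[L1]=21
step 9: P1: load  L1  ⟶  SSI  (L1)  txn=∅  M[L1]=21
step 10: P0: load  L1  ⟶  SSI  (L1)  txn=∅  M[L1]=21
step 11: P0: load  L1  ⟶  SSI  (L1)  txn=∅  M[L1]=21
step 12: P2: load  L1  ⟶  SSS  (L1)  txn=BusRd  M[L1]=21
step 13: P2: store L3 := 70  ⟶  IIM  (L3)  txn=BusRdX  M[L3]=80
step 14: P0: store L1 := 80  ⟶  MII  (L1)  txn=BusRdX  M[L1]=21
step 15: P1: store L1 := 74  ⟶  IMI  (L1)  txn=BusRdX+Flush  M[L1]=80
step 16: P0: store L0 := 79  ⟶  MII  (L0)  txn=BusRdX  M[L0]=0
step 17: P2: store L1 := 75  ⟶  IIM  (L1)  txn=BusRdX+Flush  M[L1]=74
step 18: P2: store L1 := 37  ⟶  IIM  (L1)  txn=∅  M[L1]=74

memory[L3] = 80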